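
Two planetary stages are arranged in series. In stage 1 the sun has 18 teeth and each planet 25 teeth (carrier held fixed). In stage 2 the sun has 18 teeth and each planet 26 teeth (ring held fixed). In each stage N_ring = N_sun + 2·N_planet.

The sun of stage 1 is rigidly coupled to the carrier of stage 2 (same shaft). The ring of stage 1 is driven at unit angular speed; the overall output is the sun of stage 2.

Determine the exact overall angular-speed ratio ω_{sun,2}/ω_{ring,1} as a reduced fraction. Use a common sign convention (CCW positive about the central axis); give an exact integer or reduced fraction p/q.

-1496/81

Stage 1: N_ring = 18 + 2·25 = 68
Stage 1: 18(ω_s−ω_c) = −68(ω_r−ω_c),  ω_c=0, ω_r=1
Stage 1: ω_s = 0 − (68/18)(1−0) = -34/9
  ⇒ ω_s¹/ω_r¹ = -34/9
Stage 2: N_ring = 18 + 2·26 = 70
Stage 2: 18(ω_s−ω_c) = −70(ω_r−ω_c),  ω_r=0, ω_c=1
Stage 2: ω_s = 1 − (70/18)(0−1) = 44/9
  ⇒ ω_s²/ω_c² = 44/9
Coupling ω_c² = ω_s¹ ⇒ overall = -34/9 × 44/9 = -1496/81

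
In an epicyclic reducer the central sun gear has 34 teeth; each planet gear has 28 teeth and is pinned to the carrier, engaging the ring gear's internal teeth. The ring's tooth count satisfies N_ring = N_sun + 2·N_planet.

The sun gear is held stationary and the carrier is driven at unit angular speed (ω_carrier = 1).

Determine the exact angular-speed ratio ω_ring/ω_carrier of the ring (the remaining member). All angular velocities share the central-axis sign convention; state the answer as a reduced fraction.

62/45

N_ring = 34 + 2·28 = 90
34(ω_s−ω_c) = −90(ω_r−ω_c),  ω_s=0, ω_c=1
ω_r = 1 − (34/90)(0−1) = 62/45
ω_r/ω_c = 62/45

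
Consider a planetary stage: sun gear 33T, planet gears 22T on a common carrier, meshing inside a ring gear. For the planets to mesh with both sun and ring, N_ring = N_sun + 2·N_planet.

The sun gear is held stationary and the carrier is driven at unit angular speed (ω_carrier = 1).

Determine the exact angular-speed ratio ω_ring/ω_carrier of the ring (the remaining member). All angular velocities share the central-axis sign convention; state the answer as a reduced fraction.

10/7

N_ring = 33 + 2·22 = 77
33(ω_s−ω_c) = −77(ω_r−ω_c),  ω_s=0, ω_c=1
ω_r = 1 − (33/77)(0−1) = 10/7
ω_r/ω_c = 10/7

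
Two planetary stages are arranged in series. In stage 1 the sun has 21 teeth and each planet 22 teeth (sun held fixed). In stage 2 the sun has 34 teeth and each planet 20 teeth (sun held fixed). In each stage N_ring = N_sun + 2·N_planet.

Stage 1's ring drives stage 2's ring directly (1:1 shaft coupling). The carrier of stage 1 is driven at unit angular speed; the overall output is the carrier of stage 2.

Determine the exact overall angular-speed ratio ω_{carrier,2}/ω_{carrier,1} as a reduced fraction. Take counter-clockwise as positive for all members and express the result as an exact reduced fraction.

Stage 1: N_ring = 21 + 2·22 = 65
Stage 1: 21(ω_s−ω_c) = −65(ω_r−ω_c),  ω_s=0, ω_c=1
Stage 1: ω_r = 1 − (21/65)(0−1) = 86/65
  ⇒ ω_r¹/ω_c¹ = 86/65
Stage 2: N_ring = 34 + 2·20 = 74
Stage 2: 34(ω_s−ω_c) = −74(ω_r−ω_c),  ω_s=0, ω_r=1
Stage 2: 34(0−ω_c) = −74(1−ω_c)  ⇒  108ω_c = 74  ⇒  ω_c = 37/54
  ⇒ ω_c²/ω_r² = 37/54
Coupling ω_r² = ω_r¹ ⇒ overall = 86/65 × 37/54 = 1591/1755

1591/1755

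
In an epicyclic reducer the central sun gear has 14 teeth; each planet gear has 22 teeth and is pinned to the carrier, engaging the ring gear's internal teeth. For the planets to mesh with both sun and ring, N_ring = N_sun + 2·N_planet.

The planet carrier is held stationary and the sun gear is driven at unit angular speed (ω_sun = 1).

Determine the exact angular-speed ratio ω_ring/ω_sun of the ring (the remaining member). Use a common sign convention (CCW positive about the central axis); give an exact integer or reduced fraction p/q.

N_ring = 14 + 2·22 = 58
14(ω_s−ω_c) = −58(ω_r−ω_c),  ω_c=0, ω_s=1
ω_r = 0 − (14/58)(1−0) = -7/29
ω_r/ω_s = -7/29

-7/29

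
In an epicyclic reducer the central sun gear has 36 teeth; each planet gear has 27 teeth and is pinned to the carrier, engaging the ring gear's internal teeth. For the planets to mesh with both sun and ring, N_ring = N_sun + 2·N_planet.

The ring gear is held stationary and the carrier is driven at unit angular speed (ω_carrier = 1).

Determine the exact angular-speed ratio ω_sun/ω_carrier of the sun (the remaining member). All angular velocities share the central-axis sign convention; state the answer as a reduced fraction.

N_ring = 36 + 2·27 = 90
36(ω_s−ω_c) = −90(ω_r−ω_c),  ω_r=0, ω_c=1
ω_s = 1 − (90/36)(0−1) = 7/2
ω_s/ω_c = 7/2

7/2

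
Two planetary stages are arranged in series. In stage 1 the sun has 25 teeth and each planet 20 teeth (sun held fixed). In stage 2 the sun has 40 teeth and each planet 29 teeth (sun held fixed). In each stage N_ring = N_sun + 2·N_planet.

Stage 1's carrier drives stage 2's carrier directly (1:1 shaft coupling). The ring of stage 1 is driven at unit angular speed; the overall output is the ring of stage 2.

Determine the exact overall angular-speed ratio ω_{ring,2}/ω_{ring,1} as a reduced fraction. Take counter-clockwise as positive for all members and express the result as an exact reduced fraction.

299/294

Stage 1: N_ring = 25 + 2·20 = 65
Stage 1: 25(ω_s−ω_c) = −65(ω_r−ω_c),  ω_s=0, ω_r=1
Stage 1: 25(0−ω_c) = −65(1−ω_c)  ⇒  90ω_c = 65  ⇒  ω_c = 13/18
  ⇒ ω_c¹/ω_r¹ = 13/18
Stage 2: N_ring = 40 + 2·29 = 98
Stage 2: 40(ω_s−ω_c) = −98(ω_r−ω_c),  ω_s=0, ω_c=1
Stage 2: ω_r = 1 − (40/98)(0−1) = 69/49
  ⇒ ω_r²/ω_c² = 69/49
Coupling ω_c² = ω_c¹ ⇒ overall = 13/18 × 69/49 = 299/294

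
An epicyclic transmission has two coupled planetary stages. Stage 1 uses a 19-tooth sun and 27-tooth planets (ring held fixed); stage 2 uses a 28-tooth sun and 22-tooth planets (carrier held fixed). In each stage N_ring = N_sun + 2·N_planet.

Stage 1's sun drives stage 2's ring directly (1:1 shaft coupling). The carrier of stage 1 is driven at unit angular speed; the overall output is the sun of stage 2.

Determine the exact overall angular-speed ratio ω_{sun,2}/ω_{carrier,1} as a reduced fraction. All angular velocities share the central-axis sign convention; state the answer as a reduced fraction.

-1656/133

Stage 1: N_ring = 19 + 2·27 = 73
Stage 1: 19(ω_s−ω_c) = −73(ω_r−ω_c),  ω_r=0, ω_c=1
Stage 1: ω_s = 1 − (73/19)(0−1) = 92/19
  ⇒ ω_s¹/ω_c¹ = 92/19
Stage 2: N_ring = 28 + 2·22 = 72
Stage 2: 28(ω_s−ω_c) = −72(ω_r−ω_c),  ω_c=0, ω_r=1
Stage 2: ω_s = 0 − (72/28)(1−0) = -18/7
  ⇒ ω_s²/ω_r² = -18/7
Coupling ω_r² = ω_s¹ ⇒ overall = 92/19 × -18/7 = -1656/133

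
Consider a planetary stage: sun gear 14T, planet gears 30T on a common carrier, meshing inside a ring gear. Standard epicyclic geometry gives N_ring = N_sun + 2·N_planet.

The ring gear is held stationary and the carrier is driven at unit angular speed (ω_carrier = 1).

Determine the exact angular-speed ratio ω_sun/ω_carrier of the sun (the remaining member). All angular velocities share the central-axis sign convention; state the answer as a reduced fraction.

N_ring = 14 + 2·30 = 74
14(ω_s−ω_c) = −74(ω_r−ω_c),  ω_r=0, ω_c=1
ω_s = 1 − (74/14)(0−1) = 44/7
ω_s/ω_c = 44/7

44/7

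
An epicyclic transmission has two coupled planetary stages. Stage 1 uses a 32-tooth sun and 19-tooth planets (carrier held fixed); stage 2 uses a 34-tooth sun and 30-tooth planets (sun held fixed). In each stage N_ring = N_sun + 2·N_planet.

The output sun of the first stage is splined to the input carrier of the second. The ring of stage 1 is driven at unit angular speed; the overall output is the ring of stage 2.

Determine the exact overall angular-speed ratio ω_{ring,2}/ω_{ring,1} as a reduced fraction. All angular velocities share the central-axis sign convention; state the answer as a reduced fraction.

Stage 1: N_ring = 32 + 2·19 = 70
Stage 1: 32(ω_s−ω_c) = −70(ω_r−ω_c),  ω_c=0, ω_r=1
Stage 1: ω_s = 0 − (70/32)(1−0) = -35/16
  ⇒ ω_s¹/ω_r¹ = -35/16
Stage 2: N_ring = 34 + 2·30 = 94
Stage 2: 34(ω_s−ω_c) = −94(ω_r−ω_c),  ω_s=0, ω_c=1
Stage 2: ω_r = 1 − (34/94)(0−1) = 64/47
  ⇒ ω_r²/ω_c² = 64/47
Coupling ω_c² = ω_s¹ ⇒ overall = -35/16 × 64/47 = -140/47

-140/47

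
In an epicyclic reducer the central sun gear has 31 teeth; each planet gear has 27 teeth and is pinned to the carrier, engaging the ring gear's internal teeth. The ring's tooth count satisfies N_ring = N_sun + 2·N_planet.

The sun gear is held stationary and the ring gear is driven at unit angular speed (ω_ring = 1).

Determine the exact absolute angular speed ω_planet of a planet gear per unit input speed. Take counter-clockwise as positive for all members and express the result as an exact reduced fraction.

N_ring = 31 + 2·27 = 85
31(ω_s−ω_c) = −85(ω_r−ω_c),  ω_s=0, ω_r=1
31(0−ω_c) = −85(1−ω_c)  ⇒  116ω_c = 85  ⇒  ω_c = 85/116
sun–planet: 31·(0−85/116) = −27·(ω_p−ω_c)  ⇒  ω_p−ω_c = −(31/27)·(-85/116) = 2635/3132
ω_p = 85/116 + 2635/3132 = 85/54

85/54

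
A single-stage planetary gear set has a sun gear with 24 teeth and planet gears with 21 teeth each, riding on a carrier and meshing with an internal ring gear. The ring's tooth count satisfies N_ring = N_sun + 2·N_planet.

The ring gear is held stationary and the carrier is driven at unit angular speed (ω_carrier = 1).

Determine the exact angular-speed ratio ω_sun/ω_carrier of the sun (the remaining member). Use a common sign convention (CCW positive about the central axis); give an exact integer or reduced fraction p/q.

15/4

N_ring = 24 + 2·21 = 66
24(ω_s−ω_c) = −66(ω_r−ω_c),  ω_r=0, ω_c=1
ω_s = 1 − (66/24)(0−1) = 15/4
ω_s/ω_c = 15/4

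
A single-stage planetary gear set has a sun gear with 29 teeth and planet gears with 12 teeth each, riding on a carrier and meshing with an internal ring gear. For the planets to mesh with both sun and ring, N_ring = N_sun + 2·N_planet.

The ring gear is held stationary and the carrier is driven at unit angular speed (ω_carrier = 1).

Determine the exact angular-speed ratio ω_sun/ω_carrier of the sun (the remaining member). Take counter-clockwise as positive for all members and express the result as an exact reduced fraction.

N_ring = 29 + 2·12 = 53
29(ω_s−ω_c) = −53(ω_r−ω_c),  ω_r=0, ω_c=1
ω_s = 1 − (53/29)(0−1) = 82/29
ω_s/ω_c = 82/29

82/29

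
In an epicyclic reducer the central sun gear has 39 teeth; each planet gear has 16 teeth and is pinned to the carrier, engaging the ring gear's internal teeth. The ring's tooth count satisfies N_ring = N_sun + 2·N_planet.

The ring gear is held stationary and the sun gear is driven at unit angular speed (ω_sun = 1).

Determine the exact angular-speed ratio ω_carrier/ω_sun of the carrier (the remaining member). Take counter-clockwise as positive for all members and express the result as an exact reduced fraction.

N_ring = 39 + 2·16 = 71
39(ω_s−ω_c) = −71(ω_r−ω_c),  ω_r=0, ω_s=1
39(1−ω_c) = −71(0−ω_c)  ⇒  110ω_c = 39  ⇒  ω_c = 39/110
ω_c/ω_s = 39/110

39/110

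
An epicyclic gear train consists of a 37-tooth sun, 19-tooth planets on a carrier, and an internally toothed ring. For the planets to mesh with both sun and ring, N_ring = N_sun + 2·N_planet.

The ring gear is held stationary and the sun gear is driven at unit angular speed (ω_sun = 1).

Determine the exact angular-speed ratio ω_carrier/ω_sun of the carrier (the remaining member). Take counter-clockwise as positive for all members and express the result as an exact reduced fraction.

N_ring = 37 + 2·19 = 75
37(ω_s−ω_c) = −75(ω_r−ω_c),  ω_r=0, ω_s=1
37(1−ω_c) = −75(0−ω_c)  ⇒  112ω_c = 37  ⇒  ω_c = 37/112
ω_c/ω_s = 37/112

37/112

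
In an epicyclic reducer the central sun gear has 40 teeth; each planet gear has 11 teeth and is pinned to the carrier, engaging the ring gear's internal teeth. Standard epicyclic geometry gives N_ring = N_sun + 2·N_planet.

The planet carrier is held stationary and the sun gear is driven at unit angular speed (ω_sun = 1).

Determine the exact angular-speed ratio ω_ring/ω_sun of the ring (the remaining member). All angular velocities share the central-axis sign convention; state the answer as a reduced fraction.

-20/31

N_ring = 40 + 2·11 = 62
40(ω_s−ω_c) = −62(ω_r−ω_c),  ω_c=0, ω_s=1
ω_r = 0 − (40/62)(1−0) = -20/31
ω_r/ω_s = -20/31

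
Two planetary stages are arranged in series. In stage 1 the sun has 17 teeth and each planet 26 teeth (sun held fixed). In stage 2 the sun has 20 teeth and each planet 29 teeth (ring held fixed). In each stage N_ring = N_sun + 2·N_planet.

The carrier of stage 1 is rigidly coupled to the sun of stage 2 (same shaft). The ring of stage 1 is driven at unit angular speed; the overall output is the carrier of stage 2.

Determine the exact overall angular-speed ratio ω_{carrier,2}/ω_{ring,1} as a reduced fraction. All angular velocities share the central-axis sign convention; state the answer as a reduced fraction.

Stage 1: N_ring = 17 + 2·26 = 69
Stage 1: 17(ω_s−ω_c) = −69(ω_r−ω_c),  ω_s=0, ω_r=1
Stage 1: 17(0−ω_c) = −69(1−ω_c)  ⇒  86ω_c = 69  ⇒  ω_c = 69/86
  ⇒ ω_c¹/ω_r¹ = 69/86
Stage 2: N_ring = 20 + 2·29 = 78
Stage 2: 20(ω_s−ω_c) = −78(ω_r−ω_c),  ω_r=0, ω_s=1
Stage 2: 20(1−ω_c) = −78(0−ω_c)  ⇒  98ω_c = 20  ⇒  ω_c = 10/49
  ⇒ ω_c²/ω_s² = 10/49
Coupling ω_s² = ω_c¹ ⇒ overall = 69/86 × 10/49 = 345/2107

345/2107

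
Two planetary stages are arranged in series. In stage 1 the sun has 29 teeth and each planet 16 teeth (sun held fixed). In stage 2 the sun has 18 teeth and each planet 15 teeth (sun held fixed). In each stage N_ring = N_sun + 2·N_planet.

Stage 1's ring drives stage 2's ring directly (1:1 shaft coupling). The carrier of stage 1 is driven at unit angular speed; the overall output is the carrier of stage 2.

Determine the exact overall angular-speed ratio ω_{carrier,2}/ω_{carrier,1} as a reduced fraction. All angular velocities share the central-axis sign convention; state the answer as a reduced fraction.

Stage 1: N_ring = 29 + 2·16 = 61
Stage 1: 29(ω_s−ω_c) = −61(ω_r−ω_c),  ω_s=0, ω_c=1
Stage 1: ω_r = 1 − (29/61)(0−1) = 90/61
  ⇒ ω_r¹/ω_c¹ = 90/61
Stage 2: N_ring = 18 + 2·15 = 48
Stage 2: 18(ω_s−ω_c) = −48(ω_r−ω_c),  ω_s=0, ω_r=1
Stage 2: 18(0−ω_c) = −48(1−ω_c)  ⇒  66ω_c = 48  ⇒  ω_c = 8/11
  ⇒ ω_c²/ω_r² = 8/11
Coupling ω_r² = ω_r¹ ⇒ overall = 90/61 × 8/11 = 720/671

720/671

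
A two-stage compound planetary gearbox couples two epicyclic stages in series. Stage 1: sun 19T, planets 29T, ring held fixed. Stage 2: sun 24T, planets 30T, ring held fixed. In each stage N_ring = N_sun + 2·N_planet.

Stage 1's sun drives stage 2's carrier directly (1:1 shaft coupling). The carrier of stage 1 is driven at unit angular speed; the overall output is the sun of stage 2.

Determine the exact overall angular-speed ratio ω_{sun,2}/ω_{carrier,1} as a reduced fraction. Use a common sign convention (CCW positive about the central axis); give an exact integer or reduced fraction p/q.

Stage 1: N_ring = 19 + 2·29 = 77
Stage 1: 19(ω_s−ω_c) = −77(ω_r−ω_c),  ω_r=0, ω_c=1
Stage 1: ω_s = 1 − (77/19)(0−1) = 96/19
  ⇒ ω_s¹/ω_c¹ = 96/19
Stage 2: N_ring = 24 + 2·30 = 84
Stage 2: 24(ω_s−ω_c) = −84(ω_r−ω_c),  ω_r=0, ω_c=1
Stage 2: ω_s = 1 − (84/24)(0−1) = 9/2
  ⇒ ω_s²/ω_c² = 9/2
Coupling ω_c² = ω_s¹ ⇒ overall = 96/19 × 9/2 = 432/19

432/19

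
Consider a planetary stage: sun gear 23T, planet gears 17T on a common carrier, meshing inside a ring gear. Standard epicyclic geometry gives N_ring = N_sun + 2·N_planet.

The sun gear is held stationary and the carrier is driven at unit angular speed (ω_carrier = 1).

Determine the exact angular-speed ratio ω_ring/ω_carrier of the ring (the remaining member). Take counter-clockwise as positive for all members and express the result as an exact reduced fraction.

N_ring = 23 + 2·17 = 57
23(ω_s−ω_c) = −57(ω_r−ω_c),  ω_s=0, ω_c=1
ω_r = 1 − (23/57)(0−1) = 80/57
ω_r/ω_c = 80/57

80/57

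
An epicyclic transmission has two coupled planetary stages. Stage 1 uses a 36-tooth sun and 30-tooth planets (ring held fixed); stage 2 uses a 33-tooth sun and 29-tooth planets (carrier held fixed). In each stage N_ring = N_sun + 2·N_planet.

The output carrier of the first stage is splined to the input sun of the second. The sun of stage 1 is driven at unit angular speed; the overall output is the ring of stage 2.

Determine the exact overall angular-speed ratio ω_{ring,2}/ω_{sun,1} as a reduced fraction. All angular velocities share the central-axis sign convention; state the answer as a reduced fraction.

-9/91

Stage 1: N_ring = 36 + 2·30 = 96
Stage 1: 36(ω_s−ω_c) = −96(ω_r−ω_c),  ω_r=0, ω_s=1
Stage 1: 36(1−ω_c) = −96(0−ω_c)  ⇒  132ω_c = 36  ⇒  ω_c = 3/11
  ⇒ ω_c¹/ω_s¹ = 3/11
Stage 2: N_ring = 33 + 2·29 = 91
Stage 2: 33(ω_s−ω_c) = −91(ω_r−ω_c),  ω_c=0, ω_s=1
Stage 2: ω_r = 0 − (33/91)(1−0) = -33/91
  ⇒ ω_r²/ω_s² = -33/91
Coupling ω_s² = ω_c¹ ⇒ overall = 3/11 × -33/91 = -9/91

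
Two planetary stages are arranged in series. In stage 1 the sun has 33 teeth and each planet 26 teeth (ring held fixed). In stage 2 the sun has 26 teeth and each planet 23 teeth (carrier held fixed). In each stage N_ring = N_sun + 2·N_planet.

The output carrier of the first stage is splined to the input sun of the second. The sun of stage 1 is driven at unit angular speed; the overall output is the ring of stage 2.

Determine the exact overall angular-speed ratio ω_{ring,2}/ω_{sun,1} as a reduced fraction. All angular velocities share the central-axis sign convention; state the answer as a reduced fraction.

Stage 1: N_ring = 33 + 2·26 = 85
Stage 1: 33(ω_s−ω_c) = −85(ω_r−ω_c),  ω_r=0, ω_s=1
Stage 1: 33(1−ω_c) = −85(0−ω_c)  ⇒  118ω_c = 33  ⇒  ω_c = 33/118
  ⇒ ω_c¹/ω_s¹ = 33/118
Stage 2: N_ring = 26 + 2·23 = 72
Stage 2: 26(ω_s−ω_c) = −72(ω_r−ω_c),  ω_c=0, ω_s=1
Stage 2: ω_r = 0 − (26/72)(1−0) = -13/36
  ⇒ ω_r²/ω_s² = -13/36
Coupling ω_s² = ω_c¹ ⇒ overall = 33/118 × -13/36 = -143/1416

-143/1416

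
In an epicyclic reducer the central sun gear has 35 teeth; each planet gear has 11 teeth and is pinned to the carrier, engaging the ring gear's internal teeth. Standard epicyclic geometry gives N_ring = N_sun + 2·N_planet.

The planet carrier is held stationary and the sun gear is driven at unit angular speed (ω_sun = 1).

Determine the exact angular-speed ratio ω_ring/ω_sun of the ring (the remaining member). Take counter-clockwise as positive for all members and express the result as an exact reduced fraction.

-35/57

N_ring = 35 + 2·11 = 57
35(ω_s−ω_c) = −57(ω_r−ω_c),  ω_c=0, ω_s=1
ω_r = 0 − (35/57)(1−0) = -35/57
ω_r/ω_s = -35/57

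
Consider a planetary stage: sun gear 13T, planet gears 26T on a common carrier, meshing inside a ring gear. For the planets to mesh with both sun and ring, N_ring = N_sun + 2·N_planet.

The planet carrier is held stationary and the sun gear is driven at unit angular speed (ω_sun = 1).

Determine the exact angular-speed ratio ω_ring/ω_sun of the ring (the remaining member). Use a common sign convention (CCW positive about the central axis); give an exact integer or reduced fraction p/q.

-1/5

N_ring = 13 + 2·26 = 65
13(ω_s−ω_c) = −65(ω_r−ω_c),  ω_c=0, ω_s=1
ω_r = 0 − (13/65)(1−0) = -1/5
ω_r/ω_s = -1/5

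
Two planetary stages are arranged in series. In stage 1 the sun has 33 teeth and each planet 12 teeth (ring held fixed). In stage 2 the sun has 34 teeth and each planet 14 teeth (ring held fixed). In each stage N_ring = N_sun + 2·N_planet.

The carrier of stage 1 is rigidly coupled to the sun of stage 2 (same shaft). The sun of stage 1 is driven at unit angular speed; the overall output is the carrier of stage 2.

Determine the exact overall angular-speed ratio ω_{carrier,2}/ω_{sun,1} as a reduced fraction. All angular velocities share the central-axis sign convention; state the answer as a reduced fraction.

Stage 1: N_ring = 33 + 2·12 = 57
Stage 1: 33(ω_s−ω_c) = −57(ω_r−ω_c),  ω_r=0, ω_s=1
Stage 1: 33(1−ω_c) = −57(0−ω_c)  ⇒  90ω_c = 33  ⇒  ω_c = 11/30
  ⇒ ω_c¹/ω_s¹ = 11/30
Stage 2: N_ring = 34 + 2·14 = 62
Stage 2: 34(ω_s−ω_c) = −62(ω_r−ω_c),  ω_r=0, ω_s=1
Stage 2: 34(1−ω_c) = −62(0−ω_c)  ⇒  96ω_c = 34  ⇒  ω_c = 17/48
  ⇒ ω_c²/ω_s² = 17/48
Coupling ω_s² = ω_c¹ ⇒ overall = 11/30 × 17/48 = 187/1440

187/1440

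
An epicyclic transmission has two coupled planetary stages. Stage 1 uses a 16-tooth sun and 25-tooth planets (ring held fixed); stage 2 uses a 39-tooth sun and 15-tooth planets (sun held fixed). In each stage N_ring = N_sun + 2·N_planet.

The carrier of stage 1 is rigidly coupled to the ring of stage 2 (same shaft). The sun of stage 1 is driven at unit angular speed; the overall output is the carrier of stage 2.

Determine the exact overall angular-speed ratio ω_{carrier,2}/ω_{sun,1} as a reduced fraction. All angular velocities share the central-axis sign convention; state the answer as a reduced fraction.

46/369

Stage 1: N_ring = 16 + 2·25 = 66
Stage 1: 16(ω_s−ω_c) = −66(ω_r−ω_c),  ω_r=0, ω_s=1
Stage 1: 16(1−ω_c) = −66(0−ω_c)  ⇒  82ω_c = 16  ⇒  ω_c = 8/41
  ⇒ ω_c¹/ω_s¹ = 8/41
Stage 2: N_ring = 39 + 2·15 = 69
Stage 2: 39(ω_s−ω_c) = −69(ω_r−ω_c),  ω_s=0, ω_r=1
Stage 2: 39(0−ω_c) = −69(1−ω_c)  ⇒  108ω_c = 69  ⇒  ω_c = 23/36
  ⇒ ω_c²/ω_r² = 23/36
Coupling ω_r² = ω_c¹ ⇒ overall = 8/41 × 23/36 = 46/369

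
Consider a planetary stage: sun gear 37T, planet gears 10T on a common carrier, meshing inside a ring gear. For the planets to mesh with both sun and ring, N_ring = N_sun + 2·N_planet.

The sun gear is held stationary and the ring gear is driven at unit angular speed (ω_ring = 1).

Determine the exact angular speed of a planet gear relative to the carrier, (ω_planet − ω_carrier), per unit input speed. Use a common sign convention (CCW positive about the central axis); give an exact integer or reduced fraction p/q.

2109/940

N_ring = 37 + 2·10 = 57
37(ω_s−ω_c) = −57(ω_r−ω_c),  ω_s=0, ω_r=1
37(0−ω_c) = −57(1−ω_c)  ⇒  94ω_c = 57  ⇒  ω_c = 57/94
sun–planet: 37·(0−57/94) = −10·(ω_p−ω_c)  ⇒  ω_p−ω_c = −(37/10)·(-57/94) = 2109/940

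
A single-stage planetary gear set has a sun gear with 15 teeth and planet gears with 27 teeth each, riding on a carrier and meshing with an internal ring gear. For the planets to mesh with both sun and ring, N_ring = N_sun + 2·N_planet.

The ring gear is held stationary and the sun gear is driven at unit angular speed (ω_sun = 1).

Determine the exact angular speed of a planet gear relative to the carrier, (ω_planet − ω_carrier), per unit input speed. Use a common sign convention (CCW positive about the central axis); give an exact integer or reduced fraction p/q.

-115/252

N_ring = 15 + 2·27 = 69
15(ω_s−ω_c) = −69(ω_r−ω_c),  ω_r=0, ω_s=1
15(1−ω_c) = −69(0−ω_c)  ⇒  84ω_c = 15  ⇒  ω_c = 5/28
sun–planet: 15·(1−5/28) = −27·(ω_p−ω_c)  ⇒  ω_p−ω_c = −(15/27)·(23/28) = -115/252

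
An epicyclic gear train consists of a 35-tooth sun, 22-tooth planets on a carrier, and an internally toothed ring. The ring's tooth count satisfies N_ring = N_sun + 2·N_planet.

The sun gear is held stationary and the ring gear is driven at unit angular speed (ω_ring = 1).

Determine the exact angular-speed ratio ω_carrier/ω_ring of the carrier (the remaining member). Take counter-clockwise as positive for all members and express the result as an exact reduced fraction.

79/114

N_ring = 35 + 2·22 = 79
35(ω_s−ω_c) = −79(ω_r−ω_c),  ω_s=0, ω_r=1
35(0−ω_c) = −79(1−ω_c)  ⇒  114ω_c = 79  ⇒  ω_c = 79/114
ω_c/ω_r = 79/114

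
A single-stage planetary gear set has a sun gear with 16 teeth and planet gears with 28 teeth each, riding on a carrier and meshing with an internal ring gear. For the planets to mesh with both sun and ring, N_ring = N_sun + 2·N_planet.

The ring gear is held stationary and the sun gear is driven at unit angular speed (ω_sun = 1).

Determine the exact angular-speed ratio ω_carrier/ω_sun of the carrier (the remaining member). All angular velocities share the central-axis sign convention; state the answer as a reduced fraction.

N_ring = 16 + 2·28 = 72
16(ω_s−ω_c) = −72(ω_r−ω_c),  ω_r=0, ω_s=1
16(1−ω_c) = −72(0−ω_c)  ⇒  88ω_c = 16  ⇒  ω_c = 2/11
ω_c/ω_s = 2/11

2/11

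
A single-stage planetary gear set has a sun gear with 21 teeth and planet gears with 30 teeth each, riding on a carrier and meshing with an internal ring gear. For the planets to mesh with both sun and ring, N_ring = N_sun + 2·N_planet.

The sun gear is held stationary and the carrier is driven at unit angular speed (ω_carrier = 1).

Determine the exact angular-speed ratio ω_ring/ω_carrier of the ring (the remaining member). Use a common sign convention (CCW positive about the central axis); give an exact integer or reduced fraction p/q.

N_ring = 21 + 2·30 = 81
21(ω_s−ω_c) = −81(ω_r−ω_c),  ω_s=0, ω_c=1
ω_r = 1 − (21/81)(0−1) = 34/27
ω_r/ω_c = 34/27

34/27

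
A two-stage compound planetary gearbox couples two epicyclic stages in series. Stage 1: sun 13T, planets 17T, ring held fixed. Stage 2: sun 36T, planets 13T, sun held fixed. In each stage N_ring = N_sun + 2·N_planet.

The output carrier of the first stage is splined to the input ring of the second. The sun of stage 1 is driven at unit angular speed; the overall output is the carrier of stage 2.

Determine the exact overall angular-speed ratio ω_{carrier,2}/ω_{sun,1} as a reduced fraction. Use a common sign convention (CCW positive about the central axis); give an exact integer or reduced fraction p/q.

403/2940

Stage 1: N_ring = 13 + 2·17 = 47
Stage 1: 13(ω_s−ω_c) = −47(ω_r−ω_c),  ω_r=0, ω_s=1
Stage 1: 13(1−ω_c) = −47(0−ω_c)  ⇒  60ω_c = 13  ⇒  ω_c = 13/60
  ⇒ ω_c¹/ω_s¹ = 13/60
Stage 2: N_ring = 36 + 2·13 = 62
Stage 2: 36(ω_s−ω_c) = −62(ω_r−ω_c),  ω_s=0, ω_r=1
Stage 2: 36(0−ω_c) = −62(1−ω_c)  ⇒  98ω_c = 62  ⇒  ω_c = 31/49
  ⇒ ω_c²/ω_r² = 31/49
Coupling ω_r² = ω_c¹ ⇒ overall = 13/60 × 31/49 = 403/2940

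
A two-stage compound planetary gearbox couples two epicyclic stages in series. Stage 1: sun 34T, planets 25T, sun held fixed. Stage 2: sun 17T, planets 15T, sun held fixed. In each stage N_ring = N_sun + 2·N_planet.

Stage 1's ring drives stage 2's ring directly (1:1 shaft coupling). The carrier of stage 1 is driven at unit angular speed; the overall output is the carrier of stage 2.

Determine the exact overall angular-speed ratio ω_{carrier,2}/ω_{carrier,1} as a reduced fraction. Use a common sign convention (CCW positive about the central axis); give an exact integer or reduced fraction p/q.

Stage 1: N_ring = 34 + 2·25 = 84
Stage 1: 34(ω_s−ω_c) = −84(ω_r−ω_c),  ω_s=0, ω_c=1
Stage 1: ω_r = 1 − (34/84)(0−1) = 59/42
  ⇒ ω_r¹/ω_c¹ = 59/42
Stage 2: N_ring = 17 + 2·15 = 47
Stage 2: 17(ω_s−ω_c) = −47(ω_r−ω_c),  ω_s=0, ω_r=1
Stage 2: 17(0−ω_c) = −47(1−ω_c)  ⇒  64ω_c = 47  ⇒  ω_c = 47/64
  ⇒ ω_c²/ω_r² = 47/64
Coupling ω_r² = ω_r¹ ⇒ overall = 59/42 × 47/64 = 2773/2688

2773/2688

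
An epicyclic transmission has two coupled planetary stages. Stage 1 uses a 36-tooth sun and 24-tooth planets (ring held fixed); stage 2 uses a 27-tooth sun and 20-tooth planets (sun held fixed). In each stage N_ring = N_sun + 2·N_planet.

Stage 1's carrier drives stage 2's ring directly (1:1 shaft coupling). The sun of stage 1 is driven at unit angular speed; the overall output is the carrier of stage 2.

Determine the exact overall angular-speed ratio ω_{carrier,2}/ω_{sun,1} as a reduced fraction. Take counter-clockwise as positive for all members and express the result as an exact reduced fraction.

Stage 1: N_ring = 36 + 2·24 = 84
Stage 1: 36(ω_s−ω_c) = −84(ω_r−ω_c),  ω_r=0, ω_s=1
Stage 1: 36(1−ω_c) = −84(0−ω_c)  ⇒  120ω_c = 36  ⇒  ω_c = 3/10
  ⇒ ω_c¹/ω_s¹ = 3/10
Stage 2: N_ring = 27 + 2·20 = 67
Stage 2: 27(ω_s−ω_c) = −67(ω_r−ω_c),  ω_s=0, ω_r=1
Stage 2: 27(0−ω_c) = −67(1−ω_c)  ⇒  94ω_c = 67  ⇒  ω_c = 67/94
  ⇒ ω_c²/ω_r² = 67/94
Coupling ω_r² = ω_c¹ ⇒ overall = 3/10 × 67/94 = 201/940

201/940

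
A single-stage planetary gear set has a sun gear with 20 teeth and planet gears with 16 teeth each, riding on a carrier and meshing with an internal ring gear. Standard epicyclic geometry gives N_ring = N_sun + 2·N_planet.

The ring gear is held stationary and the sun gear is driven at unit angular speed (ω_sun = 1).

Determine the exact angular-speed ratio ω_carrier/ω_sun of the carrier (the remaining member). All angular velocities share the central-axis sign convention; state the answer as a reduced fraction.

5/18

N_ring = 20 + 2·16 = 52
20(ω_s−ω_c) = −52(ω_r−ω_c),  ω_r=0, ω_s=1
20(1−ω_c) = −52(0−ω_c)  ⇒  72ω_c = 20  ⇒  ω_c = 5/18
ω_c/ω_s = 5/18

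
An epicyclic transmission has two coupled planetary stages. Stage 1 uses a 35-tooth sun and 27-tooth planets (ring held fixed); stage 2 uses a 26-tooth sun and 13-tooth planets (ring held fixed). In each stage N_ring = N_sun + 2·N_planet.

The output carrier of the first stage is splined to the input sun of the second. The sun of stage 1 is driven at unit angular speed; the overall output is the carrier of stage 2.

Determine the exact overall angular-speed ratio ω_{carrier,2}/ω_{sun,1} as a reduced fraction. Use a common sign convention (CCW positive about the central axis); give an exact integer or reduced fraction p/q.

Stage 1: N_ring = 35 + 2·27 = 89
Stage 1: 35(ω_s−ω_c) = −89(ω_r−ω_c),  ω_r=0, ω_s=1
Stage 1: 35(1−ω_c) = −89(0−ω_c)  ⇒  124ω_c = 35  ⇒  ω_c = 35/124
  ⇒ ω_c¹/ω_s¹ = 35/124
Stage 2: N_ring = 26 + 2·13 = 52
Stage 2: 26(ω_s−ω_c) = −52(ω_r−ω_c),  ω_r=0, ω_s=1
Stage 2: 26(1−ω_c) = −52(0−ω_c)  ⇒  78ω_c = 26  ⇒  ω_c = 1/3
  ⇒ ω_c²/ω_s² = 1/3
Coupling ω_s² = ω_c¹ ⇒ overall = 35/124 × 1/3 = 35/372

35/372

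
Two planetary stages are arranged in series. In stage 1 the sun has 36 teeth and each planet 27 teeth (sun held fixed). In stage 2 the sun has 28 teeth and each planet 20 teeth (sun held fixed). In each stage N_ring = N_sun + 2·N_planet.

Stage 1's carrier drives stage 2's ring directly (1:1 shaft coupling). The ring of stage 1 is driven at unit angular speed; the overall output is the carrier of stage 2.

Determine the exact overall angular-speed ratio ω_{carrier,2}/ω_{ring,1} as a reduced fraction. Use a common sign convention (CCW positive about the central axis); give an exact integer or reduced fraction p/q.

Stage 1: N_ring = 36 + 2·27 = 90
Stage 1: 36(ω_s−ω_c) = −90(ω_r−ω_c),  ω_s=0, ω_r=1
Stage 1: 36(0−ω_c) = −90(1−ω_c)  ⇒  126ω_c = 90  ⇒  ω_c = 5/7
  ⇒ ω_c¹/ω_r¹ = 5/7
Stage 2: N_ring = 28 + 2·20 = 68
Stage 2: 28(ω_s−ω_c) = −68(ω_r−ω_c),  ω_s=0, ω_r=1
Stage 2: 28(0−ω_c) = −68(1−ω_c)  ⇒  96ω_c = 68  ⇒  ω_c = 17/24
  ⇒ ω_c²/ω_r² = 17/24
Coupling ω_r² = ω_c¹ ⇒ overall = 5/7 × 17/24 = 85/168

85/168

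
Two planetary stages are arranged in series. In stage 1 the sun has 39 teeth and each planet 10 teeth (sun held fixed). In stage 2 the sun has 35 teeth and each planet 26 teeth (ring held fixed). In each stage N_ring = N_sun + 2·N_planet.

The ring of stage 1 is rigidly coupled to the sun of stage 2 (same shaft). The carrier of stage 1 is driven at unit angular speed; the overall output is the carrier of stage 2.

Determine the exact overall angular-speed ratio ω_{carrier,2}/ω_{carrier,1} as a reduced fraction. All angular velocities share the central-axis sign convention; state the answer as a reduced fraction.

Stage 1: N_ring = 39 + 2·10 = 59
Stage 1: 39(ω_s−ω_c) = −59(ω_r−ω_c),  ω_s=0, ω_c=1
Stage 1: ω_r = 1 − (39/59)(0−1) = 98/59
  ⇒ ω_r¹/ω_c¹ = 98/59
Stage 2: N_ring = 35 + 2·26 = 87
Stage 2: 35(ω_s−ω_c) = −87(ω_r−ω_c),  ω_r=0, ω_s=1
Stage 2: 35(1−ω_c) = −87(0−ω_c)  ⇒  122ω_c = 35  ⇒  ω_c = 35/122
  ⇒ ω_c²/ω_s² = 35/122
Coupling ω_s² = ω_r¹ ⇒ overall = 98/59 × 35/122 = 1715/3599

1715/3599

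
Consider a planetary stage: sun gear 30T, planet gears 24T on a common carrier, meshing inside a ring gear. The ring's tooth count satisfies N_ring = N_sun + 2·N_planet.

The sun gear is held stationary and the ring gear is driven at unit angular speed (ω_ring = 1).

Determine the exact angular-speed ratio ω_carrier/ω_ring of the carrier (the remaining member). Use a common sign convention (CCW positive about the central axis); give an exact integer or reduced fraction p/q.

13/18

N_ring = 30 + 2·24 = 78
30(ω_s−ω_c) = −78(ω_r−ω_c),  ω_s=0, ω_r=1
30(0−ω_c) = −78(1−ω_c)  ⇒  108ω_c = 78  ⇒  ω_c = 13/18
ω_c/ω_r = 13/18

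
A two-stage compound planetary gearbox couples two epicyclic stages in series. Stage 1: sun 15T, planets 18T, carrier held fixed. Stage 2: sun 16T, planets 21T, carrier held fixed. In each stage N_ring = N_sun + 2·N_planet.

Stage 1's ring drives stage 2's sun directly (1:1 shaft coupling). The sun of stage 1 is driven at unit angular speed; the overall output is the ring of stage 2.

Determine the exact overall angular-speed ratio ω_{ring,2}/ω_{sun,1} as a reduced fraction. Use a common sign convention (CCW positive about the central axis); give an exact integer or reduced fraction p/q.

40/493

Stage 1: N_ring = 15 + 2·18 = 51
Stage 1: 15(ω_s−ω_c) = −51(ω_r−ω_c),  ω_c=0, ω_s=1
Stage 1: ω_r = 0 − (15/51)(1−0) = -5/17
  ⇒ ω_r¹/ω_s¹ = -5/17
Stage 2: N_ring = 16 + 2·21 = 58
Stage 2: 16(ω_s−ω_c) = −58(ω_r−ω_c),  ω_c=0, ω_s=1
Stage 2: ω_r = 0 − (16/58)(1−0) = -8/29
  ⇒ ω_r²/ω_s² = -8/29
Coupling ω_s² = ω_r¹ ⇒ overall = -5/17 × -8/29 = 40/493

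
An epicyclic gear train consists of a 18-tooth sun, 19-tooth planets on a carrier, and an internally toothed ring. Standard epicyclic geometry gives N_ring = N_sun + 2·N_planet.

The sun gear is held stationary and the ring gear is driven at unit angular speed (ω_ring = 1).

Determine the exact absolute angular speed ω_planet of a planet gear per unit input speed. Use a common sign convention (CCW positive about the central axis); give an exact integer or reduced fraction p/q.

N_ring = 18 + 2·19 = 56
18(ω_s−ω_c) = −56(ω_r−ω_c),  ω_s=0, ω_r=1
18(0−ω_c) = −56(1−ω_c)  ⇒  74ω_c = 56  ⇒  ω_c = 28/37
sun–planet: 18·(0−28/37) = −19·(ω_p−ω_c)  ⇒  ω_p−ω_c = −(18/19)·(-28/37) = 504/703
ω_p = 28/37 + 504/703 = 28/19

28/19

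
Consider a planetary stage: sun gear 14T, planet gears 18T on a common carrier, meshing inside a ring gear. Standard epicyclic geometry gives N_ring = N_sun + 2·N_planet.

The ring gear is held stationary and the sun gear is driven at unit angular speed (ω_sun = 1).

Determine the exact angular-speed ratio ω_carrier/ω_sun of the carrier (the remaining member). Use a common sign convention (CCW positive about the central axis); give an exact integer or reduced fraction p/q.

7/32

N_ring = 14 + 2·18 = 50
14(ω_s−ω_c) = −50(ω_r−ω_c),  ω_r=0, ω_s=1
14(1−ω_c) = −50(0−ω_c)  ⇒  64ω_c = 14  ⇒  ω_c = 7/32
ω_c/ω_s = 7/32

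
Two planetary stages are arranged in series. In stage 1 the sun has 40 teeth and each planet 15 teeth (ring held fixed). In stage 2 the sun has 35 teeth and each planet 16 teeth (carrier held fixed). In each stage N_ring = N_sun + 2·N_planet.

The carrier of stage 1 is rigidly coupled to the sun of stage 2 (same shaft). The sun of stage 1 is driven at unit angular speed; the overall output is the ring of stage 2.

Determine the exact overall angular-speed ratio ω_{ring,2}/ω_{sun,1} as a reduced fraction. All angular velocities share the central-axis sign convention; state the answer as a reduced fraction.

Stage 1: N_ring = 40 + 2·15 = 70
Stage 1: 40(ω_s−ω_c) = −70(ω_r−ω_c),  ω_r=0, ω_s=1
Stage 1: 40(1−ω_c) = −70(0−ω_c)  ⇒  110ω_c = 40  ⇒  ω_c = 4/11
  ⇒ ω_c¹/ω_s¹ = 4/11
Stage 2: N_ring = 35 + 2·16 = 67
Stage 2: 35(ω_s−ω_c) = −67(ω_r−ω_c),  ω_c=0, ω_s=1
Stage 2: ω_r = 0 − (35/67)(1−0) = -35/67
  ⇒ ω_r²/ω_s² = -35/67
Coupling ω_s² = ω_c¹ ⇒ overall = 4/11 × -35/67 = -140/737

-140/737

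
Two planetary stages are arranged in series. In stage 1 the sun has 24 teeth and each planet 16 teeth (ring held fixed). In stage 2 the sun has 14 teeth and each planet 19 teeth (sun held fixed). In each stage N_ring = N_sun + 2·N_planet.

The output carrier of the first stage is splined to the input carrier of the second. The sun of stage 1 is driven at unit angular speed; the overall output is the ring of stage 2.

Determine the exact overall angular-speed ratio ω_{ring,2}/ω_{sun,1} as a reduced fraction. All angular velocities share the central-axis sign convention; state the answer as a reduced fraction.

Stage 1: N_ring = 24 + 2·16 = 56
Stage 1: 24(ω_s−ω_c) = −56(ω_r−ω_c),  ω_r=0, ω_s=1
Stage 1: 24(1−ω_c) = −56(0−ω_c)  ⇒  80ω_c = 24  ⇒  ω_c = 3/10
  ⇒ ω_c¹/ω_s¹ = 3/10
Stage 2: N_ring = 14 + 2·19 = 52
Stage 2: 14(ω_s−ω_c) = −52(ω_r−ω_c),  ω_s=0, ω_c=1
Stage 2: ω_r = 1 − (14/52)(0−1) = 33/26
  ⇒ ω_r²/ω_c² = 33/26
Coupling ω_c² = ω_c¹ ⇒ overall = 3/10 × 33/26 = 99/260

99/260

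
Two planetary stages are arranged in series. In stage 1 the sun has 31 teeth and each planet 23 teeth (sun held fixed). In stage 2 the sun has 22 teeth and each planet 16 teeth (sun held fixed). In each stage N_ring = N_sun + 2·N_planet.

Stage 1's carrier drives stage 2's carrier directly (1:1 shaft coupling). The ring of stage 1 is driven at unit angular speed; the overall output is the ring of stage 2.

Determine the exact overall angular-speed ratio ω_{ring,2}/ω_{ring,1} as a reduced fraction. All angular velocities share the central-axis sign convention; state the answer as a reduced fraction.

1463/1458

Stage 1: N_ring = 31 + 2·23 = 77
Stage 1: 31(ω_s−ω_c) = −77(ω_r−ω_c),  ω_s=0, ω_r=1
Stage 1: 31(0−ω_c) = −77(1−ω_c)  ⇒  108ω_c = 77  ⇒  ω_c = 77/108
  ⇒ ω_c¹/ω_r¹ = 77/108
Stage 2: N_ring = 22 + 2·16 = 54
Stage 2: 22(ω_s−ω_c) = −54(ω_r−ω_c),  ω_s=0, ω_c=1
Stage 2: ω_r = 1 − (22/54)(0−1) = 38/27
  ⇒ ω_r²/ω_c² = 38/27
Coupling ω_c² = ω_c¹ ⇒ overall = 77/108 × 38/27 = 1463/1458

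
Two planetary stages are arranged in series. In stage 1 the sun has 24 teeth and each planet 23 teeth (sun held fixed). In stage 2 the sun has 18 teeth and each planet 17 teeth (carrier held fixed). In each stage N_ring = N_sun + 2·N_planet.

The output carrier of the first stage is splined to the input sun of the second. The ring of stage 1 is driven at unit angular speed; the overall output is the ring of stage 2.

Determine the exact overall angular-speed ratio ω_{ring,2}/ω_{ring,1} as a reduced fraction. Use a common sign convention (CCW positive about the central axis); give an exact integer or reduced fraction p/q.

-315/1222

Stage 1: N_ring = 24 + 2·23 = 70
Stage 1: 24(ω_s−ω_c) = −70(ω_r−ω_c),  ω_s=0, ω_r=1
Stage 1: 24(0−ω_c) = −70(1−ω_c)  ⇒  94ω_c = 70  ⇒  ω_c = 35/47
  ⇒ ω_c¹/ω_r¹ = 35/47
Stage 2: N_ring = 18 + 2·17 = 52
Stage 2: 18(ω_s−ω_c) = −52(ω_r−ω_c),  ω_c=0, ω_s=1
Stage 2: ω_r = 0 − (18/52)(1−0) = -9/26
  ⇒ ω_r²/ω_s² = -9/26
Coupling ω_s² = ω_c¹ ⇒ overall = 35/47 × -9/26 = -315/1222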